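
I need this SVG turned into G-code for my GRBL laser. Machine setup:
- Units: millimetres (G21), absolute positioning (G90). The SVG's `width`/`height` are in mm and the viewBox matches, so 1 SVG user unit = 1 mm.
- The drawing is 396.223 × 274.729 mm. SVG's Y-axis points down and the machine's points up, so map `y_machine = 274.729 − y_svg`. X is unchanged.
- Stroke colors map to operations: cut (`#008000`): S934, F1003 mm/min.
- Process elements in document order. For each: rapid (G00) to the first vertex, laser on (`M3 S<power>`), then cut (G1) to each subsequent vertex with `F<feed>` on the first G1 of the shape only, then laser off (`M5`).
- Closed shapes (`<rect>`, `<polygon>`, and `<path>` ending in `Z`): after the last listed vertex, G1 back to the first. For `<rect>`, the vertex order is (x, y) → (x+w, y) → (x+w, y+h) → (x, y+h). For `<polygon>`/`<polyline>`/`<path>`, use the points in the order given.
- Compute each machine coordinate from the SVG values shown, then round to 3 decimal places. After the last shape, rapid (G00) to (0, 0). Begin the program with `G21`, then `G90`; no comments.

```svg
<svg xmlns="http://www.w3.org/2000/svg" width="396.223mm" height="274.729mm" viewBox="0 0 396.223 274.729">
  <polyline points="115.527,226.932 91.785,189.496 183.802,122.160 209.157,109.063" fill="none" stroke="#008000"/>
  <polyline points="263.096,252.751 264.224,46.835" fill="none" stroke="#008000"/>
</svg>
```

G21
G90
G00 X115.527 Y47.797
M3 S934
G1 X91.785 Y85.233 F1003
G1 X183.802 Y152.569
G1 X209.157 Y165.666
M5
G00 X263.096 Y21.978
M3 S934
G1 X264.224 Y227.894 F1003
M5
G00 X0.000 Y0.000

Since the viewBox matches the mm dimensions, user units are millimetres directly. The only transform is the Y-flip y_m = 274.729 − y_svg.

Shape 1 is a open polyline drawn with `<polyline>`. Its stroke #008000 means cut at S934, F1003. After flipping Y the toolpath is (115.527,47.797) → (91.785,85.233) → (183.802,152.569) → (209.157,165.666).

Shape 2 is a line segment drawn with `<polyline>`. Its stroke #008000 means cut at S934, F1003. After flipping Y the toolpath is (263.096,21.978) → (264.224,227.894).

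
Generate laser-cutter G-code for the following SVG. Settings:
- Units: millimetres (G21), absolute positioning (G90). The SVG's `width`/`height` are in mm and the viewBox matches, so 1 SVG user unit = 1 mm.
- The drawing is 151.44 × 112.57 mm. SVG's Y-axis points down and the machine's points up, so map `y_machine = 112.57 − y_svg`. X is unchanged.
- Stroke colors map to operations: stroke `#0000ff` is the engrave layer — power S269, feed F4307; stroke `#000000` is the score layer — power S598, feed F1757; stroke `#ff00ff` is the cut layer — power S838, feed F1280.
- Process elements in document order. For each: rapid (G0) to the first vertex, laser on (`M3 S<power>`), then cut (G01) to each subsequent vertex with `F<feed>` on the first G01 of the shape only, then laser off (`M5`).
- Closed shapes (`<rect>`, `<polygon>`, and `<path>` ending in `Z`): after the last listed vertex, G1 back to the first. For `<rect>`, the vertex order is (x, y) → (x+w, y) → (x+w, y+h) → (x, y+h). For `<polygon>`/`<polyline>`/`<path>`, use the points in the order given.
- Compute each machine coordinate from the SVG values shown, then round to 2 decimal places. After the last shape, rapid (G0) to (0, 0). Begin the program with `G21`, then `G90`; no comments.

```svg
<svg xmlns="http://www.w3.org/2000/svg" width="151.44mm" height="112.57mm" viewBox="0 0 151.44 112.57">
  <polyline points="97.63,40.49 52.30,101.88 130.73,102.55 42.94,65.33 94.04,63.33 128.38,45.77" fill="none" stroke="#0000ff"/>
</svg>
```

viewBox `0 0 151.44 112.57` with mm width/height → 1 unit = 1 mm. Flip: y_m = 112.57 − y_svg.

**Shape 1** — `<polyline>` open polyline, stroke `#0000ff` → engrave (S269, F4307). Machine vertices: (97.63,72.08) → (52.30,10.69) → (130.73,10.02) → (42.94,47.24) → (94.04,49.24) → (128.38,66.80). Open path.

G21
G90
G0 X97.63 Y72.08
M3 S269
G01 X52.30 Y10.69 F4307
G01 X130.73 Y10.02
G01 X42.94 Y47.24
G01 X94.04 Y49.24
G01 X128.38 Y66.80
M5
G0 X0.00 Y0.00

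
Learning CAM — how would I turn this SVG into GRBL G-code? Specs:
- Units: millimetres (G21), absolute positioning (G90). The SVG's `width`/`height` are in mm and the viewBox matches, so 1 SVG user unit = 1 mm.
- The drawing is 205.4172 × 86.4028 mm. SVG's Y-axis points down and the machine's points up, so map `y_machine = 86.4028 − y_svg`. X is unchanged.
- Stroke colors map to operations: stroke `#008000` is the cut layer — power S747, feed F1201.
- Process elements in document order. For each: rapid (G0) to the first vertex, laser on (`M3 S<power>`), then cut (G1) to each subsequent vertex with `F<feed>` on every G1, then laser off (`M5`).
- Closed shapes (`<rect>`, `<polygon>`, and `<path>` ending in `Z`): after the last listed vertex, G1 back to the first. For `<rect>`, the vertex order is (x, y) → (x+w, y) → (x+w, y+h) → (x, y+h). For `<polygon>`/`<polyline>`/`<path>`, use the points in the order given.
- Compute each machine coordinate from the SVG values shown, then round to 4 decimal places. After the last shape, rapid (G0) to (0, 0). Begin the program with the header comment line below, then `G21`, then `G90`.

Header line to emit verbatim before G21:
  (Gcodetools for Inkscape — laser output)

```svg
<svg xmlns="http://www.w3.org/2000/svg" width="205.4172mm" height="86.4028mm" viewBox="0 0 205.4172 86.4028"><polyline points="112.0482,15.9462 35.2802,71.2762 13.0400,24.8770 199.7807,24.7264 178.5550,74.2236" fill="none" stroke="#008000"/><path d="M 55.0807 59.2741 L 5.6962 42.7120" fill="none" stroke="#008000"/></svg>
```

(Gcodetools for Inkscape — laser output)
G21
G90
G0 X112.0482 Y70.4566
M3 S747
G1 X35.2802 Y15.1266 F1201
G1 X13.0400 Y61.5258 F1201
G1 X199.7807 Y61.6764 F1201
G1 X178.5550 Y12.1792 F1201
M5
G0 X55.0807 Y27.1287
M3 S747
G1 X5.6962 Y43.6908 F1201
M5
G0 X0.0000 Y0.0000

Since the viewBox matches the mm dimensions, user units are millimetres directly. The only transform is the Y-flip y_m = 86.4028 − y_svg.

Shape 1 is a open polyline drawn with `<polyline>`. Its stroke #008000 means cut at S747, F1201. After flipping Y the toolpath is (112.0482,70.4566) → (35.2802,15.1266) → (13.0400,61.5258) → (199.7807,61.6764) → (178.5550,12.1792).

Shape 2 is a line segment drawn with `<path>`. Its stroke #008000 means cut at S747, F1201. After flipping Y the toolpath is (55.0807,27.1287) → (5.6962,43.6908).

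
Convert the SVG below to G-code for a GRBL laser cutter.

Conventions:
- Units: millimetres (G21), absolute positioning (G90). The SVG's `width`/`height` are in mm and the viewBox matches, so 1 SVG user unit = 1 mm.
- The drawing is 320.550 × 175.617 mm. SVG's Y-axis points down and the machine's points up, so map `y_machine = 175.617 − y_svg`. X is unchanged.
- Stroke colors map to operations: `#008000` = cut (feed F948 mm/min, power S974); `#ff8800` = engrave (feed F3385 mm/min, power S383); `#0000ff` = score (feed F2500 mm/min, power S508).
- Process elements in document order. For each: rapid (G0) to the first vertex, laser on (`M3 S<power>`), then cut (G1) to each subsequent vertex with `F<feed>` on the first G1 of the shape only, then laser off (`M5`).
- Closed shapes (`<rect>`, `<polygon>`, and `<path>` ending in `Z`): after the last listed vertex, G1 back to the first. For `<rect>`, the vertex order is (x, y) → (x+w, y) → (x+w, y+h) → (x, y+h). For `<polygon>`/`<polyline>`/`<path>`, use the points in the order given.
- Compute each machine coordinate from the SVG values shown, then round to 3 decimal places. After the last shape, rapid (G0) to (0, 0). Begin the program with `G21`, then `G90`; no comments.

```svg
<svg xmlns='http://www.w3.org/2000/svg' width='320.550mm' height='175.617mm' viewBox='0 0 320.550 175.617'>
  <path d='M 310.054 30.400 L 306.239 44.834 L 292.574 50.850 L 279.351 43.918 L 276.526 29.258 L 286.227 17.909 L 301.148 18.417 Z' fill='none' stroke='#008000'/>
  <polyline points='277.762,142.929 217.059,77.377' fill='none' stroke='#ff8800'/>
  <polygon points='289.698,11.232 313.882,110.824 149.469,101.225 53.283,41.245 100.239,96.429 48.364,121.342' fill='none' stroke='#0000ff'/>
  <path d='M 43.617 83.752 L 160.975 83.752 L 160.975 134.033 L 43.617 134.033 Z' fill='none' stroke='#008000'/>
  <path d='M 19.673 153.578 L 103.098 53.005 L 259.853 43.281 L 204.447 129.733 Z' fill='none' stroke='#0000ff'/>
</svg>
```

viewBox `0 0 320.550 175.617` with mm width/height → 1 unit = 1 mm. Flip: y_m = 175.617 − y_svg.

**Shape 1** — `<path>` regular polygon, stroke `#008000` → cut (S974, F948). Machine vertices: (310.054,145.217) → (306.239,130.783) → (292.574,124.767) → (279.351,131.699) → (276.526,146.359) → (286.227,157.708) → (301.148,157.200) → (310.054,145.217). Closed: final G1 returns to the first vertex.

**Shape 2** — `<polyline>` line segment, stroke `#ff8800` → engrave (S383, F3385). Machine vertices: (277.762,32.688) → (217.059,98.240). Open path.

**Shape 3** — `<polygon>` closed polygon, stroke `#0000ff` → score (S508, F2500). Machine vertices: (289.698,164.385) → (313.882,64.793) → (149.469,74.392) → (53.283,134.372) → (100.239,79.188) → (48.364,54.275) → (289.698,164.385). Closed: final G1 returns to the first vertex.

**Shape 4** — `<path>` rectangle, stroke `#008000` → cut (S974, F948). Machine vertices: (43.617,91.865) → (160.975,91.865) → (160.975,41.584) → (43.617,41.584) → (43.617,91.865). Closed: final G1 returns to the first vertex.

**Shape 5** — `<path>` closed polygon, stroke `#0000ff` → score (S508, F2500). Machine vertices: (19.673,22.039) → (103.098,122.612) → (259.853,132.336) → (204.447,45.884) → (19.673,22.039). Closed: final G1 returns to the first vertex.

G21
G90
G0 X310.054 Y145.217
M3 S974
G1 X306.239 Y130.783 F948
G1 X292.574 Y124.767
G1 X279.351 Y131.699
G1 X276.526 Y146.359
G1 X286.227 Y157.708
G1 X301.148 Y157.200
G1 X310.054 Y145.217
M5
G0 X277.762 Y32.688
M3 S383
G1 X217.059 Y98.240 F3385
M5
G0 X289.698 Y164.385
M3 S508
G1 X313.882 Y64.793 F2500
G1 X149.469 Y74.392
G1 X53.283 Y134.372
G1 X100.239 Y79.188
G1 X48.364 Y54.275
G1 X289.698 Y164.385
M5
G0 X43.617 Y91.865
M3 S974
G1 X160.975 Y91.865 F948
G1 X160.975 Y41.584
G1 X43.617 Y41.584
G1 X43.617 Y91.865
M5
G0 X19.673 Y22.039
M3 S508
G1 X103.098 Y122.612 F2500
G1 X259.853 Y132.336
G1 X204.447 Y45.884
G1 X19.673 Y22.039
M5
G0 X0.000 Y0.000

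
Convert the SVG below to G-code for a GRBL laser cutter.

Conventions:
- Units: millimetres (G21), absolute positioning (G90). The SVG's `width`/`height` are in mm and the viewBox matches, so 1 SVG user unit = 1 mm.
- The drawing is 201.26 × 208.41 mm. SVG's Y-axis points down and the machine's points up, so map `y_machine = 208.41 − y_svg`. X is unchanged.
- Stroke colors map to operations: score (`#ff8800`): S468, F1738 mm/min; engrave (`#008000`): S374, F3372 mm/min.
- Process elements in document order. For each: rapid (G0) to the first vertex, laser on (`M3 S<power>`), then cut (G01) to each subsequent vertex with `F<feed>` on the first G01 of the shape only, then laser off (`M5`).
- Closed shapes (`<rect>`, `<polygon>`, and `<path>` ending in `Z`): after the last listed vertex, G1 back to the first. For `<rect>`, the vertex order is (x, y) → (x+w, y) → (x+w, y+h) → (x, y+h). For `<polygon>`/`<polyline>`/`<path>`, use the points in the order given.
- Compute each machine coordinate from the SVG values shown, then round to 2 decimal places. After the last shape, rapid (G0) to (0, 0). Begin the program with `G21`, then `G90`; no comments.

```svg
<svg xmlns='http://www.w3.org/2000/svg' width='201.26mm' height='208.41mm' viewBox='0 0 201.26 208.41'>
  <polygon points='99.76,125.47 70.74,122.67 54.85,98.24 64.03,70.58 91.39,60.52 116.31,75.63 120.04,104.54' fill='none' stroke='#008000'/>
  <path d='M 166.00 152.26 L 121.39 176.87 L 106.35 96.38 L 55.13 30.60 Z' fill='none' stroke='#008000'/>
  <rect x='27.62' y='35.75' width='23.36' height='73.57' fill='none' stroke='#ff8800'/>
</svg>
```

G21
G90
G0 X99.76 Y82.94
M3 S374
G01 X70.74 Y85.74 F3372
G01 X54.85 Y110.17
G01 X64.03 Y137.83
G01 X91.39 Y147.89
G01 X116.31 Y132.78
G01 X120.04 Y103.87
G01 X99.76 Y82.94
M5
G0 X166.00 Y56.15
M3 S374
G01 X121.39 Y31.54 F3372
G01 X106.35 Y112.03
G01 X55.13 Y177.81
G01 X166.00 Y56.15
M5
G0 X27.62 Y172.66
M3 S468
G01 X50.98 Y172.66 F1738
G01 X50.98 Y99.09
G01 X27.62 Y99.09
G01 X27.62 Y172.66
M5
G0 X0.00 Y0.00

1 u = 1 mm; y_m = 208.41 − y.

[1] `<polygon>` regular polygon, #008000→engrave S374 F3372: (99.76,82.94) → (70.74,85.74) → (54.85,110.17) → (64.03,137.83) → (91.39,147.89) → (116.31,132.78) → (120.04,103.87) → (99.76,82.94) (closed)

[2] `<path>` closed polygon, #008000→engrave S374 F3372: (166.00,56.15) → (121.39,31.54) → (106.35,112.03) → (55.13,177.81) → (166.00,56.15) (closed)

[3] `<rect>` rectangle, #ff8800→score S468 F1738: (27.62,172.66) → (50.98,172.66) → (50.98,99.09) → (27.62,99.09) → (27.62,172.66) (closed)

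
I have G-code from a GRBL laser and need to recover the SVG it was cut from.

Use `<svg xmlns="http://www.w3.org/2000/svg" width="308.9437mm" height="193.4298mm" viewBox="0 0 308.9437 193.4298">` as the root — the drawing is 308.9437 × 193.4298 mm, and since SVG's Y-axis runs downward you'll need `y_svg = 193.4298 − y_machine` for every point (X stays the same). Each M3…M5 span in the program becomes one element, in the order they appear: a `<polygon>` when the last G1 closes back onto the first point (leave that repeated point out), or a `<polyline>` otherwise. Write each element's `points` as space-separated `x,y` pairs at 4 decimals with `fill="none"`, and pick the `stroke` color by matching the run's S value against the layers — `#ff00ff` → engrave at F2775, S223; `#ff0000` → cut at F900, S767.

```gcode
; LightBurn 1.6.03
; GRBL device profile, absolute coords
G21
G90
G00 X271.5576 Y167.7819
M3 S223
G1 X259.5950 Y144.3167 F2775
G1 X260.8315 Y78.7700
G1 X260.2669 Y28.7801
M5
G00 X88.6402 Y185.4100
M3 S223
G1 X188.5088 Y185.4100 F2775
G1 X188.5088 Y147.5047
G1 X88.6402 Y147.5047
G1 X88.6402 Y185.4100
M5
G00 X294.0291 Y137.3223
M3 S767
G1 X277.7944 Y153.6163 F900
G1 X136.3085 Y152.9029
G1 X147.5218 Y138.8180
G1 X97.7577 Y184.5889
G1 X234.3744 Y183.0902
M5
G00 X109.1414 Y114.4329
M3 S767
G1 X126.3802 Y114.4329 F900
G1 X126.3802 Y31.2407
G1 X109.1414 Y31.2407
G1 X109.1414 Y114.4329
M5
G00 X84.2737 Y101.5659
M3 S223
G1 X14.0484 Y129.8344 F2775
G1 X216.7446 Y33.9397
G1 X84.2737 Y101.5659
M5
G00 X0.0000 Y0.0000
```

Machine Y-up, SVG Y-down with viewBox height 193.4298, so y_svg = 193.4298 − y_machine; X carries over.

Run 1: the run's S223 means `#ff00ff` (engrave). The run is open, so emit a `<polyline>` with points (Y-flipped): 271.5576,25.6479 259.5950,49.1131 260.8315,114.6598 260.2669,164.6497.

Run 2: S223 ⇒ engrave layer `#ff00ff`. The run returns to its start, so emit a `<polygon>` with points (Y-flipped): 88.6402,8.0198 188.5088,8.0198 188.5088,45.9251 88.6402,45.9251.

Run 3: the run's S767 means `#ff0000` (cut). The run is open, so emit a `<polyline>` with points (Y-flipped): 294.0291,56.1075 277.7944,39.8135 136.3085,40.5269 147.5218,54.6118 97.7577,8.8409 234.3744,10.3396.

Run 4: power S767 maps to stroke `#ff0000` (cut). The run returns to its start, so emit a `<polygon>` with points (Y-flipped): 109.1414,78.9969 126.3802,78.9969 126.3802,162.1891 109.1414,162.1891.

Run 5: the run's S223 means `#ff00ff` (engrave). The run returns to its start, so emit a `<polygon>` with points (Y-flipped): 84.2737,91.8639 14.0484,63.5954 216.7446,159.4901.

<svg xmlns="http://www.w3.org/2000/svg" width="308.9437mm" height="193.4298mm" viewBox="0 0 308.9437 193.4298">
  <polyline points="271.5576,25.6479 259.5950,49.1131 260.8315,114.6598 260.2669,164.6497" fill="none" stroke="#ff00ff"/>
  <polygon points="88.6402,8.0198 188.5088,8.0198 188.5088,45.9251 88.6402,45.9251" fill="none" stroke="#ff00ff"/>
  <polyline points="294.0291,56.1075 277.7944,39.8135 136.3085,40.5269 147.5218,54.6118 97.7577,8.8409 234.3744,10.3396" fill="none" stroke="#ff0000"/>
  <polygon points="109.1414,78.9969 126.3802,78.9969 126.3802,162.1891 109.1414,162.1891" fill="none" stroke="#ff0000"/>
  <polygon points="84.2737,91.8639 14.0484,63.5954 216.7446,159.4901" fill="none" stroke="#ff00ff"/>
</svg>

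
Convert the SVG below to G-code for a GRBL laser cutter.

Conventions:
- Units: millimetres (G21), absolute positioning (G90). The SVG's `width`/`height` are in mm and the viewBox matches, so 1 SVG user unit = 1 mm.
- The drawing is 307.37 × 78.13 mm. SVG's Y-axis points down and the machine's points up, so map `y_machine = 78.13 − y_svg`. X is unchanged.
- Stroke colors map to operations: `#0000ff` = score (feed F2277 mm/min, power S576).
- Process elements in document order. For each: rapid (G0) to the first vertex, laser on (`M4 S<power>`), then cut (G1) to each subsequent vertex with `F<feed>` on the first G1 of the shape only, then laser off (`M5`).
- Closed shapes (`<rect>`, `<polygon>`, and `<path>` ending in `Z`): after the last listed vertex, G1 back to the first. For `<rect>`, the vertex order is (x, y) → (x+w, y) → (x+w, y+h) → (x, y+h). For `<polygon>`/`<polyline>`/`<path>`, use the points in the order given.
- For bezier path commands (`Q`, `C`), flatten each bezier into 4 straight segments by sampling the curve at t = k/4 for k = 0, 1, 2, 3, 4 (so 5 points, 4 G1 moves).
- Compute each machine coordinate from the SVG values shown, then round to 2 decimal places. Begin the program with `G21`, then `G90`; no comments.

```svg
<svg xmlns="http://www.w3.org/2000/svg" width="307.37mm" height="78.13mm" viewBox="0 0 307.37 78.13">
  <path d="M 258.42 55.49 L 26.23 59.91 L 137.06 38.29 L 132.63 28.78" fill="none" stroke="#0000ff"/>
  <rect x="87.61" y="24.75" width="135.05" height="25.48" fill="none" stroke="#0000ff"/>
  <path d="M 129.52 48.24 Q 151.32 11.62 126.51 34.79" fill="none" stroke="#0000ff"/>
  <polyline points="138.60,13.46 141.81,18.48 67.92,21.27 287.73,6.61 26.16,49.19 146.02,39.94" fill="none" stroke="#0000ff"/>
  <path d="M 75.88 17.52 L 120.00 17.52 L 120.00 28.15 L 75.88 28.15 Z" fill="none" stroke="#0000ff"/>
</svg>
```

G21
G90
G0 X258.42 Y22.64
M4 S576
G1 X26.23 Y18.22 F2277
G1 X137.06 Y39.84
G1 X132.63 Y49.35
M5
G0 X87.61 Y53.38
M4 S576
G1 X222.66 Y53.38 F2277
G1 X222.66 Y27.90
G1 X87.61 Y27.90
G1 X87.61 Y53.38
M5
G0 X129.52 Y29.89
M4 S576
G1 X137.51 Y44.46 F2277
G1 X139.67 Y51.56
G1 X136.00 Y51.19
G1 X126.51 Y43.34
M5
G0 X138.60 Y64.67
M4 S576
G1 X141.81 Y59.65 F2277
G1 X67.92 Y56.86
G1 X287.73 Y71.52
G1 X26.16 Y28.94
G1 X146.02 Y38.19
M5
G0 X75.88 Y60.61
M4 S576
G1 X120.00 Y60.61 F2277
G1 X120.00 Y49.98
G1 X75.88 Y49.98
G1 X75.88 Y60.61
M5

Since the viewBox matches the mm dimensions, user units are millimetres directly. The only transform is the Y-flip y_m = 78.13 − y_svg.

Shape 1 is a open polyline drawn with `<path>`. Its stroke #0000ff means score at S576, F2277. After flipping Y the toolpath is (258.42,22.64) → (26.23,18.22) → (137.06,39.84) → (132.63,49.35).

Shape 2 is a rectangle drawn with `<rect>`. Its stroke #0000ff means score at S576, F2277. After flipping Y the toolpath is (87.61,53.38) → (222.66,53.38) → (222.66,27.90) → (87.61,27.90) → (87.61,53.38), returning to the start.

Shape 3 is a quadratic bezier drawn with `<path>`. Its stroke #0000ff means score at S576, F2277. After flipping Y the toolpath is (129.52,29.89) → (137.51,44.46) → (139.67,51.56) → (136.00,51.19) → (126.51,43.34).

Shape 4 is a open polyline drawn with `<polyline>`. Its stroke #0000ff means score at S576, F2277. After flipping Y the toolpath is (138.60,64.67) → (141.81,59.65) → (67.92,56.86) → (287.73,71.52) → (26.16,28.94) → (146.02,38.19).

Shape 5 is a rectangle drawn with `<path>`. Its stroke #0000ff means score at S576, F2277. After flipping Y the toolpath is (75.88,60.61) → (120.00,60.61) → (120.00,49.98) → (75.88,49.98) → (75.88,60.61), returning to the start.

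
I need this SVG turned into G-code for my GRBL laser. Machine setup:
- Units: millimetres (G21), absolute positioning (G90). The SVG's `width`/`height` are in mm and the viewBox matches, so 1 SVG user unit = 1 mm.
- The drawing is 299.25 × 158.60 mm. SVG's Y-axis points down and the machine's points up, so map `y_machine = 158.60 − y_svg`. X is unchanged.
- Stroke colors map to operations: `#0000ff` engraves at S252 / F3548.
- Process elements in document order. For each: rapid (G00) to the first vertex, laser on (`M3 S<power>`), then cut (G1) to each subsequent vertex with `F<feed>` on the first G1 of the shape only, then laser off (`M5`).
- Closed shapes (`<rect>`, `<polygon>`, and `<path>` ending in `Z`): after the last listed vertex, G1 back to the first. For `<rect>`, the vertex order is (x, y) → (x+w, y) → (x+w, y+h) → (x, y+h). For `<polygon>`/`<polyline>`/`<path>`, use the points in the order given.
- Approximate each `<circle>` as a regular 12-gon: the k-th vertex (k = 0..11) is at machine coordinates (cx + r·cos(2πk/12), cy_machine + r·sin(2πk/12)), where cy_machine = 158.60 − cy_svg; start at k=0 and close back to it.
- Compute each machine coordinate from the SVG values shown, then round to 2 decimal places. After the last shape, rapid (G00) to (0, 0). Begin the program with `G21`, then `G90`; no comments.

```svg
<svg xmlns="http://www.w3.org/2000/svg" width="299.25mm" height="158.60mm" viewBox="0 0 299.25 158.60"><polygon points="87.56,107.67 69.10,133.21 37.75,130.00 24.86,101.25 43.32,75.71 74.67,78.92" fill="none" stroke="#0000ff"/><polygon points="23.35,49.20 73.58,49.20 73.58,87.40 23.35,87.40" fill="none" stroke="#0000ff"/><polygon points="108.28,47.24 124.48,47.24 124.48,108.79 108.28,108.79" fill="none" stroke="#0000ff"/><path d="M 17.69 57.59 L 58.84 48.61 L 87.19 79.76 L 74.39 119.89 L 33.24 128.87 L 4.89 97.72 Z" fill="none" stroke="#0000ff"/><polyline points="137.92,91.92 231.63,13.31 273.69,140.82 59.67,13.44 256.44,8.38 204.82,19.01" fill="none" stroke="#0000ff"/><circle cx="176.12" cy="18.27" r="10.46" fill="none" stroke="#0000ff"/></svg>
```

G21
G90
G00 X87.56 Y50.93
M3 S252
G1 X69.10 Y25.39 F3548
G1 X37.75 Y28.60
G1 X24.86 Y57.35
G1 X43.32 Y82.89
G1 X74.67 Y79.68
G1 X87.56 Y50.93
M5
G00 X23.35 Y109.40
M3 S252
G1 X73.58 Y109.40 F3548
G1 X73.58 Y71.20
G1 X23.35 Y71.20
G1 X23.35 Y109.40
M5
G00 X108.28 Y111.36
M3 S252
G1 X124.48 Y111.36 F3548
G1 X124.48 Y49.81
G1 X108.28 Y49.81
G1 X108.28 Y111.36
M5
G00 X17.69 Y101.01
M3 S252
G1 X58.84 Y109.99 F3548
G1 X87.19 Y78.84
G1 X74.39 Y38.71
G1 X33.24 Y29.73
G1 X4.89 Y60.88
G1 X17.69 Y101.01
M5
G00 X137.92 Y66.68
M3 S252
G1 X231.63 Y145.29 F3548
G1 X273.69 Y17.78
G1 X59.67 Y145.16
G1 X256.44 Y150.22
G1 X204.82 Y139.59
M5
G00 X186.58 Y140.33
M3 S252
G1 X185.18 Y145.56 F3548
G1 X181.35 Y149.39
G1 X176.12 Y150.79
G1 X170.89 Y149.39
G1 X167.06 Y145.56
G1 X165.66 Y140.33
G1 X167.06 Y135.10
G1 X170.89 Y131.27
G1 X176.12 Y129.87
G1 X181.35 Y131.27
G1 X185.18 Y135.10
G1 X186.58 Y140.33
M5
G00 X0.00 Y0.00

Since the viewBox matches the mm dimensions, user units are millimetres directly. The only transform is the Y-flip y_m = 158.60 − y_svg.

Shape 1 is a regular polygon drawn with `<polygon>`. Its stroke #0000ff means engrave at S252, F3548. After flipping Y the toolpath is (87.56,50.93) → (69.10,25.39) → (37.75,28.60) → (24.86,57.35) → (43.32,82.89) → (74.67,79.68) → (87.56,50.93), returning to the start.

Shape 2 is a rectangle drawn with `<polygon>`. Its stroke #0000ff means engrave at S252, F3548. After flipping Y the toolpath is (23.35,109.40) → (73.58,109.40) → (73.58,71.20) → (23.35,71.20) → (23.35,109.40), returning to the start.

Shape 3 is a rectangle drawn with `<polygon>`. Its stroke #0000ff means engrave at S252, F3548. After flipping Y the toolpath is (108.28,111.36) → (124.48,111.36) → (124.48,49.81) → (108.28,49.81) → (108.28,111.36), returning to the start.

Shape 4 is a regular polygon drawn with `<path>`. Its stroke #0000ff means engrave at S252, F3548. After flipping Y the toolpath is (17.69,101.01) → (58.84,109.99) → (87.19,78.84) → (74.39,38.71) → (33.24,29.73) → (4.89,60.88) → (17.69,101.01), returning to the start.

Shape 5 is a open polyline drawn with `<polyline>`. Its stroke #0000ff means engrave at S252, F3548. After flipping Y the toolpath is (137.92,66.68) → (231.63,145.29) → (273.69,17.78) → (59.67,145.16) → (256.44,150.22) → (204.82,139.59).

Shape 6 is a circle drawn with `<circle>`. Its stroke #0000ff means engrave at S252, F3548. After flipping Y the toolpath is (186.58,140.33) → (185.18,145.56) → (181.35,149.39) → (176.12,150.79) → (170.89,149.39) → (167.06,145.56) → (165.66,140.33) → (167.06,135.10) → (170.89,131.27) → (176.12,129.87) → (181.35,131.27) → (185.18,135.10) → (186.58,140.33), returning to the start.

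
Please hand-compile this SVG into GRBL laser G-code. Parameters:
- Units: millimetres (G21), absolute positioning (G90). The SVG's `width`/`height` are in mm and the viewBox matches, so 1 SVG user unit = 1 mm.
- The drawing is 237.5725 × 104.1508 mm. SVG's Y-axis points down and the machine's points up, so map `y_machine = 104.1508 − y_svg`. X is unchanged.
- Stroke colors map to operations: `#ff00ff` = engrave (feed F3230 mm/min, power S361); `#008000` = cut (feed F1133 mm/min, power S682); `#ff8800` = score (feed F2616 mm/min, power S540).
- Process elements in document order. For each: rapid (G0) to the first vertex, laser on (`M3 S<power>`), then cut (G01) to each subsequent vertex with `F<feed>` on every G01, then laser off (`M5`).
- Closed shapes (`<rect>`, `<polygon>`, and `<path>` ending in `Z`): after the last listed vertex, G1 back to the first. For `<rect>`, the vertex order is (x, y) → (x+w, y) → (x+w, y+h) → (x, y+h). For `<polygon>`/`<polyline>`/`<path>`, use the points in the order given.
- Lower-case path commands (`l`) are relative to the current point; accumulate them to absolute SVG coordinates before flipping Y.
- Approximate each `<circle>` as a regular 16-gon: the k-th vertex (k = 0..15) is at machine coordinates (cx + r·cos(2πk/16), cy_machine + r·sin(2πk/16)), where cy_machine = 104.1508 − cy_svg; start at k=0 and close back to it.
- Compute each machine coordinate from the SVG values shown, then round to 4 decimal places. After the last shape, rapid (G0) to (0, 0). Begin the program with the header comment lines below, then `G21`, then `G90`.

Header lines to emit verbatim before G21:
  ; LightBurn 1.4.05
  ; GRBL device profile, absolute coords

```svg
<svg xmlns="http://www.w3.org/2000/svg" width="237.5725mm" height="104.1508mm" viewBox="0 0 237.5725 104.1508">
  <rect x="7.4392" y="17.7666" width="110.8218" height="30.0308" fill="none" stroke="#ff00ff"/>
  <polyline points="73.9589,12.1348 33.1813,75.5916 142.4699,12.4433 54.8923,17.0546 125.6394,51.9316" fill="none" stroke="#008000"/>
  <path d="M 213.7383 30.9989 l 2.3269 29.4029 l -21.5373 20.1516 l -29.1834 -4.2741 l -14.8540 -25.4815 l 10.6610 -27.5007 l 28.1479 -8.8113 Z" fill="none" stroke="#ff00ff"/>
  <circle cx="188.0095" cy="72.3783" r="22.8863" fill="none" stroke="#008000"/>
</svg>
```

1 u = 1 mm; y_m = 104.1508 − y.

[1] `<rect>` rectangle, #ff00ff→engrave S361 F3230: (7.4392,86.3842) → (118.2610,86.3842) → (118.2610,56.3534) → (7.4392,56.3534) → (7.4392,86.3842) (closed)

[2] `<polyline>` open polyline, #008000→cut S682 F1133: (73.9589,92.0160) → (33.1813,28.5592) → (142.4699,91.7075) → (54.8923,87.0962) → (125.6394,52.2192)

[3] `<path>` regular polygon, #ff00ff→engrave S361 F3230: (213.7383,73.1519) → (216.0652,43.7490) → (194.5279,23.5974) → (165.3445,27.8715) → (150.4905,53.3530) → (161.1515,80.8537) → (189.2994,89.6650) → (213.7383,73.1519) (closed)

[4] `<circle>` circle, #008000→cut S682 F1133: (210.8958,31.7725) → (209.1537,40.5307) → (204.1926,47.9556) → (196.7677,52.9167) → (188.0095,54.6588) → (179.2513,52.9167) → (171.8264,47.9556) → (166.8653,40.5307) → (165.1232,31.7725) → (166.8653,23.0143) → (171.8264,15.5894) → (179.2513,10.6283) → (188.0095,8.8862) → (196.7677,10.6283) → (204.1926,15.5894) → (209.1537,23.0143) → (210.8958,31.7725) (closed)

; LightBurn 1.4.05
; GRBL device profile, absolute coords
G21
G90
G0 X7.4392 Y86.3842
M3 S361
G01 X118.2610 Y86.3842 F3230
G01 X118.2610 Y56.3534 F3230
G01 X7.4392 Y56.3534 F3230
G01 X7.4392 Y86.3842 F3230
M5
G0 X73.9589 Y92.0160
M3 S682
G01 X33.1813 Y28.5592 F1133
G01 X142.4699 Y91.7075 F1133
G01 X54.8923 Y87.0962 F1133
G01 X125.6394 Y52.2192 F1133
M5
G0 X213.7383 Y73.1519
M3 S361
G01 X216.0652 Y43.7490 F3230
G01 X194.5279 Y23.5974 F3230
G01 X165.3445 Y27.8715 F3230
G01 X150.4905 Y53.3530 F3230
G01 X161.1515 Y80.8537 F3230
G01 X189.2994 Y89.6650 F3230
G01 X213.7383 Y73.1519 F3230
M5
G0 X210.8958 Y31.7725
M3 S682
G01 X209.1537 Y40.5307 F1133
G01 X204.1926 Y47.9556 F1133
G01 X196.7677 Y52.9167 F1133
G01 X188.0095 Y54.6588 F1133
G01 X179.2513 Y52.9167 F1133
G01 X171.8264 Y47.9556 F1133
G01 X166.8653 Y40.5307 F1133
G01 X165.1232 Y31.7725 F1133
G01 X166.8653 Y23.0143 F1133
G01 X171.8264 Y15.5894 F1133
G01 X179.2513 Y10.6283 F1133
G01 X188.0095 Y8.8862 F1133
G01 X196.7677 Y10.6283 F1133
G01 X204.1926 Y15.5894 F1133
G01 X209.1537 Y23.0143 F1133
G01 X210.8958 Y31.7725 F1133
M5
G0 X0.0000 Y0.0000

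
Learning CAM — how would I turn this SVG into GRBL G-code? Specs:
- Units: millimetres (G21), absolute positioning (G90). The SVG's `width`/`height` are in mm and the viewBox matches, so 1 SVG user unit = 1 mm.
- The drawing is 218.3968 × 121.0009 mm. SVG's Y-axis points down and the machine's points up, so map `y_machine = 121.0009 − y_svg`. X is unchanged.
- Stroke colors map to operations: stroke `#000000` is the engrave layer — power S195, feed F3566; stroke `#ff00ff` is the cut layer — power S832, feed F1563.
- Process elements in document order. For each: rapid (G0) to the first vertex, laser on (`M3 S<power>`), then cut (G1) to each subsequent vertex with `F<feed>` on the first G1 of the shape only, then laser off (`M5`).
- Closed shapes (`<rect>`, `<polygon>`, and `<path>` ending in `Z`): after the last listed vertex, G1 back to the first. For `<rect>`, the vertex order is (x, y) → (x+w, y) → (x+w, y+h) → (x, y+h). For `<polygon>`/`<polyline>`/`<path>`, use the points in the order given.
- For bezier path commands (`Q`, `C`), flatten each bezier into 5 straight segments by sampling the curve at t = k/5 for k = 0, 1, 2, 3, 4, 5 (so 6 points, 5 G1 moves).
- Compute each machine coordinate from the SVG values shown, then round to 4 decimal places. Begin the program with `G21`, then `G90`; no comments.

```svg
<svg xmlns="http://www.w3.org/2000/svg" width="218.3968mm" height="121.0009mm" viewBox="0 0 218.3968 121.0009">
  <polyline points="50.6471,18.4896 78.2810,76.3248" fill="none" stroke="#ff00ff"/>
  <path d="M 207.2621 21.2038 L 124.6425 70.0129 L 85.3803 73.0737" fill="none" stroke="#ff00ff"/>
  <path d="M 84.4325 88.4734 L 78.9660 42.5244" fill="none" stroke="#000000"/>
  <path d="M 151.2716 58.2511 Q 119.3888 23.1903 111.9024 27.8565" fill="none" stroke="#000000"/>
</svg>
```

G21
G90
G0 X50.6471 Y102.5113
M3 S832
G1 X78.2810 Y44.6761 F1563
M5
G0 X207.2621 Y99.7971
M3 S832
G1 X124.6425 Y50.9880 F1563
G1 X85.3803 Y47.9272
M5
G0 X84.4325 Y32.5275
M3 S195
G1 X78.9660 Y78.4765 F3566
M5
G0 X151.2716 Y62.7498
M3 S195
G1 X139.4943 Y75.1850 F3566
G1 X129.6688 Y84.4421
G1 X121.7949 Y90.5210
G1 X115.8728 Y93.4218
G1 X111.9024 Y93.1444
M5

viewBox `0 0 218.3968 121.0009` with mm width/height → 1 unit = 1 mm. Flip: y_m = 121.0009 − y_svg.

**Shape 1** — `<polyline>` line segment, stroke `#ff00ff` → cut (S832, F1563). Machine vertices: (50.6471,102.5113) → (78.2810,44.6761). Open path.

**Shape 2** — `<path>` open polyline, stroke `#ff00ff` → cut (S832, F1563). Machine vertices: (207.2621,99.7971) → (124.6425,50.9880) → (85.3803,47.9272). Open path.

**Shape 3** — `<path>` line segment, stroke `#000000` → engrave (S195, F3566). Machine vertices: (84.4325,32.5275) → (78.9660,78.4765). Open path.

**Shape 4** — `<path>` quadratic bezier, stroke `#000000` → engrave (S195, F3566). Control points (SVG): P0=(151.2716,58.2511), P1=(119.3888,23.1903), P2=(111.9024,27.8565); sampled at t=k/5. Machine vertices: (151.2716,62.7498) → (139.4943,75.1850) → (129.6688,84.4421) → (121.7949,90.5210) → (115.8728,93.4218) → (111.9024,93.1444). Open path.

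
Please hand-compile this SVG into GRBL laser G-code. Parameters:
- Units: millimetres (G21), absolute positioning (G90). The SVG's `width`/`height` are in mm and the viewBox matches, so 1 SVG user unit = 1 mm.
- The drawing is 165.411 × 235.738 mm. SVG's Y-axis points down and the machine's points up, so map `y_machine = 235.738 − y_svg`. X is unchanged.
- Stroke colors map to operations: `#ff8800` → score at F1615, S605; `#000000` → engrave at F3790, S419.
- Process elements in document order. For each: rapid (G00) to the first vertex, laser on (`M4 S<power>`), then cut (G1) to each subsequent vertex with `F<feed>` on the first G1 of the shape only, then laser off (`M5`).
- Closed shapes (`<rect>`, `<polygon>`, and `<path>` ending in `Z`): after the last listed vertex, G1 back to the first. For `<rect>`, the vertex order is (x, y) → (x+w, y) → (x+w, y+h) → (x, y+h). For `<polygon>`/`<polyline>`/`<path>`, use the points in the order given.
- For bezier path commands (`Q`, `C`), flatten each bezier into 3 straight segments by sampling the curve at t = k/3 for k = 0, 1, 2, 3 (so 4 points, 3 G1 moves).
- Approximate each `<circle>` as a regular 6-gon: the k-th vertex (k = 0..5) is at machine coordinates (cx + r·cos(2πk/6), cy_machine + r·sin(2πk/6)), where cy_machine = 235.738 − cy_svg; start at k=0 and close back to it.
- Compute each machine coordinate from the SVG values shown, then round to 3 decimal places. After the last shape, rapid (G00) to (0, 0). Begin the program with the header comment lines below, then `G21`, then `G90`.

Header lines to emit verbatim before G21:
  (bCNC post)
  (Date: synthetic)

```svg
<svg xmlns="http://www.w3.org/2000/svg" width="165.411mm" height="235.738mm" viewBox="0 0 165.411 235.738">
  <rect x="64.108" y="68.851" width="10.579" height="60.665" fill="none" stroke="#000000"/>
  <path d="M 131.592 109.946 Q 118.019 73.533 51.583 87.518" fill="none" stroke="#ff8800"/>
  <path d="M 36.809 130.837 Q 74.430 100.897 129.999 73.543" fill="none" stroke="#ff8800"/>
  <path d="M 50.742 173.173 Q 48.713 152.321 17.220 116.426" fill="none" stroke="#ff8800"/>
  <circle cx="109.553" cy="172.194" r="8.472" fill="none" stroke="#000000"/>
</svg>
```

viewBox `0 0 165.411 235.738` with mm width/height → 1 unit = 1 mm. Flip: y_m = 235.738 − y_svg.

**Shape 1** — `<rect>` rectangle, stroke `#000000` → engrave (S419, F3790). Machine vertices: (64.108,166.887) → (74.687,166.887) → (74.687,106.222) → (64.108,106.222) → (64.108,166.887). Closed: final G1 returns to the first vertex.

**Shape 2** — `<path>` quadratic bezier, stroke `#ff8800` → score (S605, F1615). Control points (SVG): P0=(131.592,109.946), P1=(118.019,73.533), P2=(51.583,87.518); sampled at t=k/3. Machine vertices: (131.592,125.792) → (116.670,144.468) → (90.000,151.944) → (51.583,148.220). Open path.

**Shape 3** — `<path>` quadratic bezier, stroke `#ff8800` → score (S605, F1615). Control points (SVG): P0=(36.809,130.837), P1=(74.430,100.897), P2=(129.999,73.543); sampled at t=k/3. Machine vertices: (36.809,104.901) → (63.884,124.574) → (94.947,143.672) → (129.999,162.195). Open path.

**Shape 4** — `<path>` quadratic bezier, stroke `#ff8800` → score (S605, F1615). Control points (SVG): P0=(50.742,173.173), P1=(48.713,152.321), P2=(17.220,116.426); sampled at t=k/3. Machine vertices: (50.742,62.565) → (46.116,78.138) → (34.942,97.053) → (17.220,119.312). Open path.

**Shape 5** — `<circle>` circle, stroke `#000000` → engrave (S419, F3790). Machine vertices: (118.025,63.544) → (113.789,70.881) → (105.317,70.881) → (101.081,63.544) → (105.317,56.207) → (113.789,56.207) → (118.025,63.544). Closed: final G1 returns to the first vertex.

(bCNC post)
(Date: synthetic)
G21
G90
G00 X64.108 Y166.887
M4 S419
G1 X74.687 Y166.887 F3790
G1 X74.687 Y106.222
G1 X64.108 Y106.222
G1 X64.108 Y166.887
M5
G00 X131.592 Y125.792
M4 S605
G1 X116.670 Y144.468 F1615
G1 X90.000 Y151.944
G1 X51.583 Y148.220
M5
G00 X36.809 Y104.901
M4 S605
G1 X63.884 Y124.574 F1615
G1 X94.947 Y143.672
G1 X129.999 Y162.195
M5
G00 X50.742 Y62.565
M4 S605
G1 X46.116 Y78.138 F1615
G1 X34.942 Y97.053
G1 X17.220 Y119.312
M5
G00 X118.025 Y63.544
M4 S419
G1 X113.789 Y70.881 F3790
G1 X105.317 Y70.881
G1 X101.081 Y63.544
G1 X105.317 Y56.207
G1 X113.789 Y56.207
G1 X118.025 Y63.544
M5
G00 X0.000 Y0.000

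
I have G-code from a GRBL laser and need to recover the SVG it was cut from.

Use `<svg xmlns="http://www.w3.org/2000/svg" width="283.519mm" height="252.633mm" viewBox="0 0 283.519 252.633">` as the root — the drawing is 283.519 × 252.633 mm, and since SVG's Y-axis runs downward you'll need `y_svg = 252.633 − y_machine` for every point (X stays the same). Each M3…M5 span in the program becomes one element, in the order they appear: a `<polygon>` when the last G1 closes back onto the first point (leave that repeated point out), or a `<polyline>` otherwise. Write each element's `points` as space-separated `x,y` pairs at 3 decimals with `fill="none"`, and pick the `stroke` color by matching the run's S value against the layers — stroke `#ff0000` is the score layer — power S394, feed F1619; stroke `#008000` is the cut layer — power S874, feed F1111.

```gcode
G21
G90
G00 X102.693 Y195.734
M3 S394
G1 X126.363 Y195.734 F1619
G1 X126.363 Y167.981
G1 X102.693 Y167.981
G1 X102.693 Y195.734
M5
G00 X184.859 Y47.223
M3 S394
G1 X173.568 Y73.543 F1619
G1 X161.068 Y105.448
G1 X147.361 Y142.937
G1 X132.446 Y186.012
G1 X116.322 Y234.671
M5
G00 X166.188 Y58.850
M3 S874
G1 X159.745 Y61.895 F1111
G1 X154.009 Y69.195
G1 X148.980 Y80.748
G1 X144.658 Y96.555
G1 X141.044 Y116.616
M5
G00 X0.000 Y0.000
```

Machine Y-up, SVG Y-down with viewBox height 252.633, so y_svg = 252.633 − y_machine; X carries over.

Run 1: the run's S394 means `#ff0000` (score). The run returns to its start, so emit a `<polygon>` with points (Y-flipped): 102.693,56.899 126.363,56.899 126.363,84.652 102.693,84.652.

Run 2: power S394 maps to stroke `#ff0000` (score). The run is open, so emit a `<polyline>` with points (Y-flipped): 184.859,205.410 173.568,179.090 161.068,147.185 147.361,109.696 132.446,66.621 116.322,17.962.

Run 3: S874 ⇒ cut layer `#008000`. The run is open, so emit a `<polyline>` with points (Y-flipped): 166.188,193.783 159.745,190.738 154.009,183.438 148.980,171.885 144.658,156.078 141.044,136.017.

<svg xmlns="http://www.w3.org/2000/svg" width="283.519mm" height="252.633mm" viewBox="0 0 283.519 252.633">
  <polygon points="102.693,56.899 126.363,56.899 126.363,84.652 102.693,84.652" fill="none" stroke="#ff0000"/>
  <polyline points="184.859,205.410 173.568,179.090 161.068,147.185 147.361,109.696 132.446,66.621 116.322,17.962" fill="none" stroke="#ff0000"/>
  <polyline points="166.188,193.783 159.745,190.738 154.009,183.438 148.980,171.885 144.658,156.078 141.044,136.017" fill="none" stroke="#008000"/>
</svg>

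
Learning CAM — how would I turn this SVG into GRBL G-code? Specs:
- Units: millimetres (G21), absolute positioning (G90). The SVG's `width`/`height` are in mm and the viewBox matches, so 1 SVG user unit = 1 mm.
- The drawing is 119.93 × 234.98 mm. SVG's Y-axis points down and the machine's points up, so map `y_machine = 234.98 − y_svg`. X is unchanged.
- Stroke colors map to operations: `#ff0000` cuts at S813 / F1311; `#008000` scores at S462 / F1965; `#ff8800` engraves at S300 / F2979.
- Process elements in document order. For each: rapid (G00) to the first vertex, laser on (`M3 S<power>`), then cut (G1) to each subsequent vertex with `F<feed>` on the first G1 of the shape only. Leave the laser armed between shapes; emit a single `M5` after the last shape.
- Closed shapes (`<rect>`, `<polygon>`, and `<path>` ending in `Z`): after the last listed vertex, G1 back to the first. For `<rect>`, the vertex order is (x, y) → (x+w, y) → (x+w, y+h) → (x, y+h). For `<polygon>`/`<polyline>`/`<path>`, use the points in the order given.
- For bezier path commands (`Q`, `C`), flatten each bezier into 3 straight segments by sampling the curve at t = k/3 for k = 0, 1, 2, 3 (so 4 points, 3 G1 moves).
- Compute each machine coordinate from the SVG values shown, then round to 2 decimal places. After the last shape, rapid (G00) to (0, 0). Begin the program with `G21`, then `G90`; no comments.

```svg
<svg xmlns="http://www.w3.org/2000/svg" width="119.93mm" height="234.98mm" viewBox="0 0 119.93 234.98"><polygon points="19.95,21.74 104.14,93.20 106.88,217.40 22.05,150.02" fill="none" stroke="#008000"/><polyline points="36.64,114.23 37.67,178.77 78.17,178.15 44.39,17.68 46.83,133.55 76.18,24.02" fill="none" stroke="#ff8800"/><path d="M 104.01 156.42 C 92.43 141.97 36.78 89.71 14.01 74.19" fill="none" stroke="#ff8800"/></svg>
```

Since the viewBox matches the mm dimensions, user units are millimetres directly. The only transform is the Y-flip y_m = 234.98 − y_svg.

Shape 1 is a closed polygon drawn with `<polygon>`. Its stroke #008000 means score at S462, F1965. After flipping Y the toolpath is (19.95,213.24) → (104.14,141.78) → (106.88,17.58) → (22.05,84.96) → (19.95,213.24), returning to the start.

Shape 2 is a open polyline drawn with `<polyline>`. Its stroke #ff8800 means engrave at S300, F2979. After flipping Y the toolpath is (36.64,120.75) → (37.67,56.21) → (78.17,56.83) → (44.39,217.30) → (46.83,101.43) → (76.18,210.96).

Shape 3 is a cubic bezier drawn with `<path>`. Its stroke #ff8800 means engrave at S300, F2979. After flipping Y the toolpath is (104.01,78.56) → (80.59,102.85) → (44.89,135.78) → (14.01,160.79).

G21
G90
G00 X19.95 Y213.24
M3 S462
G1 X104.14 Y141.78 F1965
G1 X106.88 Y17.58
G1 X22.05 Y84.96
G1 X19.95 Y213.24
G00 X36.64 Y120.75
M3 S300
G1 X37.67 Y56.21 F2979
G1 X78.17 Y56.83
G1 X44.39 Y217.30
G1 X46.83 Y101.43
G1 X76.18 Y210.96
G00 X104.01 Y78.56
M3 S300
G1 X80.59 Y102.85 F2979
G1 X44.89 Y135.78
G1 X14.01 Y160.79
M5
G00 X0.00 Y0.00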